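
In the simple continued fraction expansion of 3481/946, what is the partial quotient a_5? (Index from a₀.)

3481 = 3·946 + 643   →  a_0 = 3
946 = 1·643 + 303   →  a_1 = 1
643 = 2·303 + 37   →  a_2 = 2
303 = 8·37 + 7   →  a_3 = 8
37 = 5·7 + 2   →  a_4 = 5
7 = 3·2 + 1   →  a_5 = 3

3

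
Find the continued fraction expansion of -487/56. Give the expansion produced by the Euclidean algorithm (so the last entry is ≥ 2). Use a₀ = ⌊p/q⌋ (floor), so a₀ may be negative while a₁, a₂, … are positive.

[-9; 3, 3, 2, 2]

-487 = -9*56 + 17
56 = 3*17 + 5
17 = 3*5 + 2
5 = 2*2 + 1
2 = 2*1 + 0  (stop)
So -487/56 = [-9; 3, 3, 2, 2].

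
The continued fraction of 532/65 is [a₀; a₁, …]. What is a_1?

532 = 8·65 + 12   →  a_0 = 8
65 = 5·12 + 5   →  a_1 = 5

5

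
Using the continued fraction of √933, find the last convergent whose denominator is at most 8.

√933 = [30; 1, 1, 5, 20, 5, 1, 1, 60, …] (period length 8).
Convergents:
  p_0/q_0 = 30/1
  p_1/q_1 = 31/1
  p_2/q_2 = 61/2
  p_3/q_3 = 336/11
q_2 = 2 ≤ 8 < 11 = q_3, so the answer is 61/2.

61/2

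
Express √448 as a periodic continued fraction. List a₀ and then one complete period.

a₀ = ⌊√448⌋ = 21.
With m₀=0, d₀=1 and mₖ₊₁ = dₖaₖ − mₖ, dₖ₊₁ = (n − mₖ₊₁²)/dₖ, aₖ₊₁ = ⌊(a₀+mₖ₊₁)/dₖ₊₁⌋:
  k=1: m=21, d=7, a=6
  k=2: m=21, d=1, a=42
d=1 and a=2a₀=42 at k=2, so the next step gives (m, d) = (21, 7) again — its k=1 value — and the period has length 2.

[21; 6, 42]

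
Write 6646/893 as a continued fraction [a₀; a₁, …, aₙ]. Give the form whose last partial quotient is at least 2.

[7; 2, 3, 1, 5, 17]

6646 = 7×893 + 395
893 = 2×395 + 103
395 = 3×103 + 86
103 = 1×86 + 17
86 = 5×17 + 1
17 = 17×1 + 0  (stop)
So 6646/893 = [7; 2, 3, 1, 5, 17].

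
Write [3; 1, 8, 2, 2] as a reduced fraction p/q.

Using pₖ = aₖpₖ₋₁ + pₖ₋₂ and qₖ = aₖqₖ₋₁ + qₖ₋₂:
  k=0: a=3, p=3, q=1
  k=1: a=1, p=4, q=1
  k=2: a=8, p=35, q=9
  k=3: a=2, p=74, q=19
  k=4: a=2, p=183, q=47

183/47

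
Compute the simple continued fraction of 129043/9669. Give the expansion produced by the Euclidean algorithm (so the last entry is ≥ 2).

129043 = 13×9669 + 3346
9669 = 2×3346 + 2977
3346 = 1×2977 + 369
2977 = 8×369 + 25
369 = 14×25 + 19
25 = 1×19 + 6
19 = 3×6 + 1
6 = 6×1 + 0  (stop)
So 129043/9669 = [13; 2, 1, 8, 14, 1, 3, 6].

[13; 2, 1, 8, 14, 1, 3, 6]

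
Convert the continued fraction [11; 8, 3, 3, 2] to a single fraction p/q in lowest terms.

2124/191

Using pₖ = aₖpₖ₋₁ + pₖ₋₂ and qₖ = aₖqₖ₋₁ + qₖ₋₂:
  k=0: a=11, p=11, q=1
  k=1: a=8, p=89, q=8
  k=2: a=3, p=278, q=25
  k=3: a=3, p=923, q=83
  k=4: a=2, p=2124, q=191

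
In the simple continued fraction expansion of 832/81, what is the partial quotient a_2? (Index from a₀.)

832 = 10·81 + 22   →  a_0 = 10
81 = 3·22 + 15   →  a_1 = 3
22 = 1·15 + 7   →  a_2 = 1

1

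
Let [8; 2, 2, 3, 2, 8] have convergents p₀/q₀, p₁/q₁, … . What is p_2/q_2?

42/5

Using pₖ = aₖpₖ₋₁ + pₖ₋₂, qₖ = aₖqₖ₋₁ + qₖ₋₂ (with p₋₁=1, p₋₂=0, q₋₁=0, q₋₂=1):
  k=0: a=8, p=8, q=1
  k=1: a=2, p=17, q=2
  k=2: a=2, p=42, q=5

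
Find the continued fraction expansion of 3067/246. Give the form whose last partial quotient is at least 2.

3067 = 12×246 + 115
246 = 2×115 + 16
115 = 7×16 + 3
16 = 5×3 + 1
3 = 3×1 + 0  (stop)
So 3067/246 = [12; 2, 7, 5, 3].

[12; 2, 7, 5, 3]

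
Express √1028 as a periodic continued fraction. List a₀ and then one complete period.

a₀ = ⌊√1028⌋ = 32.
With m₀=0, d₀=1 and mₖ₊₁ = dₖaₖ − mₖ, dₖ₊₁ = (n − mₖ₊₁²)/dₖ, aₖ₊₁ = ⌊(a₀+mₖ₊₁)/dₖ₊₁⌋:
  k=1: m=32, d=4, a=16
  k=2: m=32, d=1, a=64
d=1 and a=2a₀=64 at k=2, so the next step gives (m, d) = (32, 4) again — its k=1 value — and the period has length 2.

[32; 16, 64]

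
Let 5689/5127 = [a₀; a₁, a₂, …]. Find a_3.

6

5689 = 1·5127 + 562   →  a_0 = 1
5127 = 9·562 + 69   →  a_1 = 9
562 = 8·69 + 10   →  a_2 = 8
69 = 6·10 + 9   →  a_3 = 6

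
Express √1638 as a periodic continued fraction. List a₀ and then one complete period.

[40; 2, 8, 2, 80]

a₀ = ⌊√1638⌋ = 40.
With m₀=0, d₀=1 and mₖ₊₁ = dₖaₖ − mₖ, dₖ₊₁ = (n − mₖ₊₁²)/dₖ, aₖ₊₁ = ⌊(a₀+mₖ₊₁)/dₖ₊₁⌋:
  k=1: m=40, d=38, a=2
  k=2: m=36, d=9, a=8
  k=3: m=36, d=38, a=2
  k=4: m=40, d=1, a=80
d=1 and a=2a₀=80 at k=4, so the next step gives (m, d) = (40, 38) again — its k=1 value — and the period has length 4.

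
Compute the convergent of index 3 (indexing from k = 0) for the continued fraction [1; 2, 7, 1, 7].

25/17

Using pₖ = aₖpₖ₋₁ + pₖ₋₂, qₖ = aₖqₖ₋₁ + qₖ₋₂ (with p₋₁=1, p₋₂=0, q₋₁=0, q₋₂=1):
  k=0: a=1, p=1, q=1
  k=1: a=2, p=3, q=2
  k=2: a=7, p=22, q=15
  k=3: a=1, p=25, q=17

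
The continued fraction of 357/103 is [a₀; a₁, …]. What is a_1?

357 = 3·103 + 48   →  a_0 = 3
103 = 2·48 + 7   →  a_1 = 2

2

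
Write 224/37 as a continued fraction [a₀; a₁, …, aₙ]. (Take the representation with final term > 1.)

224 = 6×37 + 2
37 = 18×2 + 1
2 = 2×1 + 0  (stop)
So 224/37 = [6; 18, 2].

[6; 18, 2]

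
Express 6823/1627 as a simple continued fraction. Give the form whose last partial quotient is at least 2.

6823 = 4×1627 + 315
1627 = 5×315 + 52
315 = 6×52 + 3
52 = 17×3 + 1
3 = 3×1 + 0  (stop)
So 6823/1627 = [4; 5, 6, 17, 3].

[4; 5, 6, 17, 3]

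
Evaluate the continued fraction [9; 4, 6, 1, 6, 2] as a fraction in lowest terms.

3946/427

Using pₖ = aₖpₖ₋₁ + pₖ₋₂ and qₖ = aₖqₖ₋₁ + qₖ₋₂:
  k=0: a=9, p=9, q=1
  k=1: a=4, p=37, q=4
  k=2: a=6, p=231, q=25
  k=3: a=1, p=268, q=29
  k=4: a=6, p=1839, q=199
  k=5: a=2, p=3946, q=427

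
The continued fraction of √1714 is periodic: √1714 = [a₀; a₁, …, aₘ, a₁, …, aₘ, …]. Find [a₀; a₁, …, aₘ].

a₀ = ⌊√1714⌋ = 41.

[41; 2, 2, 82]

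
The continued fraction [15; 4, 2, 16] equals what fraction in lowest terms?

2253/148

Fold from the inside: start with 16/1.
  2 + 1/16 = 33/16
  4 + 16/33 = 148/33
  15 + 33/148 = 2253/148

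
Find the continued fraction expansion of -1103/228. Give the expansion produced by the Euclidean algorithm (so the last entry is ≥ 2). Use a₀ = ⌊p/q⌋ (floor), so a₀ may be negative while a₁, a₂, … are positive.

[-5; 6, 6, 6]

-1103 = -5×228 + 37
228 = 6×37 + 6
37 = 6×6 + 1
6 = 6×1 + 0  (stop)
So -1103/228 = [-5; 6, 6, 6].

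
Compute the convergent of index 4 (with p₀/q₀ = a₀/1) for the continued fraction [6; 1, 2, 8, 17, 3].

2859/428

Using pₖ = aₖpₖ₋₁ + pₖ₋₂, qₖ = aₖqₖ₋₁ + qₖ₋₂ (with p₋₁=1, p₋₂=0, q₋₁=0, q₋₂=1):
  k=0: a=6, p=6, q=1
  k=1: a=1, p=7, q=1
  k=2: a=2, p=20, q=3
  k=3: a=8, p=167, q=25
  k=4: a=17, p=2859, q=428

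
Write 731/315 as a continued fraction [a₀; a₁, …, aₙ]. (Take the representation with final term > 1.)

[2; 3, 8, 2, 2, 2]

731 = 2*315 + 101
315 = 3*101 + 12
101 = 8*12 + 5
12 = 2*5 + 2
5 = 2*2 + 1
2 = 2*1 + 0  (stop)
So 731/315 = [2; 3, 8, 2, 2, 2].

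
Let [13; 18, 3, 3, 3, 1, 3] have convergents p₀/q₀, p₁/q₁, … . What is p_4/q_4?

Using pₖ = aₖpₖ₋₁ + pₖ₋₂, qₖ = aₖqₖ₋₁ + qₖ₋₂ (with p₋₁=1, p₋₂=0, q₋₁=0, q₋₂=1):
  k=0: a=13, p=13, q=1
  k=1: a=18, p=235, q=18
  k=2: a=3, p=718, q=55
  k=3: a=3, p=2389, q=183
  k=4: a=3, p=7885, q=604

7885/604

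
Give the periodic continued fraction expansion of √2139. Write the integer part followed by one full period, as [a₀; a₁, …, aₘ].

[46; 4, 92]

a₀ = ⌊√2139⌋ = 46.
With m₀=0, d₀=1 and mₖ₊₁ = dₖaₖ − mₖ, dₖ₊₁ = (n − mₖ₊₁²)/dₖ, aₖ₊₁ = ⌊(a₀+mₖ₊₁)/dₖ₊₁⌋:
  k=1: m=46, d=23, a=4
  k=2: m=46, d=1, a=92
d=1 and a=2a₀=92 at k=2, so the next step gives (m, d) = (46, 23) again — its k=1 value — and the period has length 2.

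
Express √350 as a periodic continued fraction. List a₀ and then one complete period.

[18; 1, 2, 2, 2, 1, 36]

a₀ = ⌊√350⌋ = 18.
With m₀=0, d₀=1 and mₖ₊₁ = dₖaₖ − mₖ, dₖ₊₁ = (n − mₖ₊₁²)/dₖ, aₖ₊₁ = ⌊(a₀+mₖ₊₁)/dₖ₊₁⌋:
  k=1: m=18, d=26, a=1
  k=2: m=8, d=11, a=2
  k=3: m=14, d=14, a=2
  k=4: m=14, d=11, a=2
  k=5: m=8, d=26, a=1
  k=6: m=18, d=1, a=36
d=1 and a=2a₀=36 at k=6, so the next step gives (m, d) = (18, 26) again — its k=1 value — and the period has length 6.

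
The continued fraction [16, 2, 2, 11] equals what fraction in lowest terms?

Fold from the inside: start with 11/1.
  2 + 1/11 = 23/11
  2 + 11/23 = 57/23
  16 + 23/57 = 935/57

935/57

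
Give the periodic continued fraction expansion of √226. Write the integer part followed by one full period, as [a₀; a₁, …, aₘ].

[15; 30]

a₀ = ⌊√226⌋ = 15.
With m₀=0, d₀=1 and mₖ₊₁ = dₖaₖ − mₖ, dₖ₊₁ = (n − mₖ₊₁²)/dₖ, aₖ₊₁ = ⌊(a₀+mₖ₊₁)/dₖ₊₁⌋:
  k=1: m=15, d=1, a=30
d=1 and a=2a₀=30 at k=1, so the next step gives (m, d) = (15, 1) again — its k=1 value — and the period has length 1.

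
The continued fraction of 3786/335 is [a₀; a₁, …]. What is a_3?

6

3786 = 11·335 + 101   →  a_0 = 11
335 = 3·101 + 32   →  a_1 = 3
101 = 3·32 + 5   →  a_2 = 3
32 = 6·5 + 2   →  a_3 = 6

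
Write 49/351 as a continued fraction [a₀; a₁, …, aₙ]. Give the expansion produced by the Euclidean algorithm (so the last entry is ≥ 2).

[0; 7, 6, 8]

49 = 0·351 + 49
351 = 7·49 + 8
49 = 6·8 + 1
8 = 8·1 + 0  (stop)
So 49/351 = [0; 7, 6, 8].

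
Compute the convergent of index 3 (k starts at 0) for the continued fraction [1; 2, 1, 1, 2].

Using pₖ = aₖpₖ₋₁ + pₖ₋₂, qₖ = aₖqₖ₋₁ + qₖ₋₂ (with p₋₁=1, p₋₂=0, q₋₁=0, q₋₂=1):
  k=0: a=1, p=1, q=1
  k=1: a=2, p=3, q=2
  k=2: a=1, p=4, q=3
  k=3: a=1, p=7, q=5

7/5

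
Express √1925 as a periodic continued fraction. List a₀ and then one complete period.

a₀ = ⌊√1925⌋ = 43.
With m₀=0, d₀=1 and mₖ₊₁ = dₖaₖ − mₖ, dₖ₊₁ = (n − mₖ₊₁²)/dₖ, aₖ₊₁ = ⌊(a₀+mₖ₊₁)/dₖ₊₁⌋:
  k=1: m=43, d=76, a=1
  k=2: m=33, d=11, a=6
  k=3: m=33, d=76, a=1
  k=4: m=43, d=1, a=86
d=1 and a=2a₀=86 at k=4, so the next step gives (m, d) = (43, 76) again — its k=1 value — and the period has length 4.

[43; 1, 6, 1, 86]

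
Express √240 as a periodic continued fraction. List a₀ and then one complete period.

a₀ = ⌊√240⌋ = 15.
With m₀=0, d₀=1 and mₖ₊₁ = dₖaₖ − mₖ, dₖ₊₁ = (n − mₖ₊₁²)/dₖ, aₖ₊₁ = ⌊(a₀+mₖ₊₁)/dₖ₊₁⌋:
  k=1: m=15, d=15, a=2
  k=2: m=15, d=1, a=30
d=1 and a=2a₀=30 at k=2, so the next step gives (m, d) = (15, 15) again — its k=1 value — and the period has length 2.

[15; 2, 30]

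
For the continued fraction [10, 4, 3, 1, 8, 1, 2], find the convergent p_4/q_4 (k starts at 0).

1525/149

Using pₖ = aₖpₖ₋₁ + pₖ₋₂, qₖ = aₖqₖ₋₁ + qₖ₋₂ (with p₋₁=1, p₋₂=0, q₋₁=0, q₋₂=1):
  k=0: a=10, p=10, q=1
  k=1: a=4, p=41, q=4
  k=2: a=3, p=133, q=13
  k=3: a=1, p=174, q=17
  k=4: a=8, p=1525, q=149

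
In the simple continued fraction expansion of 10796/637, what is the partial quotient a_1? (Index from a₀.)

1

10796 = 16·637 + 604   →  a_0 = 16
637 = 1·604 + 33   →  a_1 = 1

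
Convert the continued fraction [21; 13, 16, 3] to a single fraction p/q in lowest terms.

13489/640

Fold from the inside: start with 3/1.
  16 + 1/3 = 49/3
  13 + 3/49 = 640/49
  21 + 49/640 = 13489/640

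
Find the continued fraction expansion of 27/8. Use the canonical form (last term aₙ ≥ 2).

[3; 2, 1, 2]

27 = 3*8 + 3
8 = 2*3 + 2
3 = 1*2 + 1
2 = 2*1 + 0  (stop)
So 27/8 = [3; 2, 1, 2].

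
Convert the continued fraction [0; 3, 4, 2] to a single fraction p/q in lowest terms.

9/29

Fold from the inside: start with 2/1.
  4 + 1/2 = 9/2
  3 + 2/9 = 29/9
  0 + 9/29 = 9/29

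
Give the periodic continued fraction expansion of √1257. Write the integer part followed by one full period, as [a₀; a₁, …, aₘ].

a₀ = ⌊√1257⌋ = 35.
With m₀=0, d₀=1 and mₖ₊₁ = dₖaₖ − mₖ, dₖ₊₁ = (n − mₖ₊₁²)/dₖ, aₖ₊₁ = ⌊(a₀+mₖ₊₁)/dₖ₊₁⌋:
  k=1: m=35, d=32, a=2
  k=2: m=29, d=13, a=4
  k=3: m=23, d=56, a=1
  k=4: m=33, d=3, a=22
  k=5: m=33, d=56, a=1
  k=6: m=23, d=13, a=4
  k=7: m=29, d=32, a=2
  k=8: m=35, d=1, a=70
d=1 and a=2a₀=70 at k=8, so the next step gives (m, d) = (35, 32) again — its k=1 value — and the period has length 8.

[35; 2, 4, 1, 22, 1, 4, 2, 70]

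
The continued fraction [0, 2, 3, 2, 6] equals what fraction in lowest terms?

45/103

Using pₖ = aₖpₖ₋₁ + pₖ₋₂ and qₖ = aₖqₖ₋₁ + qₖ₋₂:
  k=0: a=0, p=0, q=1
  k=1: a=2, p=1, q=2
  k=2: a=3, p=3, q=7
  k=3: a=2, p=7, q=16
  k=4: a=6, p=45, q=103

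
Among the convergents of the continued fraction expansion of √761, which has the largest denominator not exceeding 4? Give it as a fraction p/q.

55/2

√761 = [27; 1, 1, 2, 2, 1, 1, 54, …] (period length 7).
Convergents:
  p_0/q_0 = 27/1
  p_1/q_1 = 28/1
  p_2/q_2 = 55/2
  p_3/q_3 = 138/5
q_2 = 2 ≤ 4 < 5 = q_3, so the answer is 55/2.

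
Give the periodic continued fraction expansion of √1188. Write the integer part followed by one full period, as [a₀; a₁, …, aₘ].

[34; 2, 7, 6, 7, 2, 68]

a₀ = ⌊√1188⌋ = 34.
With m₀=0, d₀=1 and mₖ₊₁ = dₖaₖ − mₖ, dₖ₊₁ = (n − mₖ₊₁²)/dₖ, aₖ₊₁ = ⌊(a₀+mₖ₊₁)/dₖ₊₁⌋:
  k=1: m=34, d=32, a=2
  k=2: m=30, d=9, a=7
  k=3: m=33, d=11, a=6
  k=4: m=33, d=9, a=7
  k=5: m=30, d=32, a=2
  k=6: m=34, d=1, a=68
d=1 and a=2a₀=68 at k=6, so the next step gives (m, d) = (34, 32) again — its k=1 value — and the period has length 6.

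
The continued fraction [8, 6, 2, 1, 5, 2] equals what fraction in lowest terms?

Using pₖ = aₖpₖ₋₁ + pₖ₋₂ and qₖ = aₖqₖ₋₁ + qₖ₋₂:
  k=0: a=8, p=8, q=1
  k=1: a=6, p=49, q=6
  k=2: a=2, p=106, q=13
  k=3: a=1, p=155, q=19
  k=4: a=5, p=881, q=108
  k=5: a=2, p=1917, q=235

1917/235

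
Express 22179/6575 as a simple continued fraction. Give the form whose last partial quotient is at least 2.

[3; 2, 1, 2, 8, 2, 6, 7]

22179 = 3*6575 + 2454
6575 = 2*2454 + 1667
2454 = 1*1667 + 787
1667 = 2*787 + 93
787 = 8*93 + 43
93 = 2*43 + 7
43 = 6*7 + 1
7 = 7*1 + 0  (stop)
So 22179/6575 = [3; 2, 1, 2, 8, 2, 6, 7].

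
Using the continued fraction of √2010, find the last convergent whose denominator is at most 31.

√2010 = [44; 1, 4, 1, 88, …] (period length 4).
Convergents:
  p_0/q_0 = 44/1
  p_1/q_1 = 45/1
  p_2/q_2 = 224/5
  p_3/q_3 = 269/6
  p_4/q_4 = 23896/533
q_3 = 6 ≤ 31 < 533 = q_4, so the answer is 269/6.

269/6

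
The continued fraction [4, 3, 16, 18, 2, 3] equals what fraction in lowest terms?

27439/6342

Fold from the inside: start with 3/1.
  2 + 1/3 = 7/3
  18 + 3/7 = 129/7
  16 + 7/129 = 2071/129
  3 + 129/2071 = 6342/2071
  4 + 2071/6342 = 27439/6342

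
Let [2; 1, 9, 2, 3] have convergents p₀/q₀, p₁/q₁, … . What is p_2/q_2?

29/10

Using pₖ = aₖpₖ₋₁ + pₖ₋₂, qₖ = aₖqₖ₋₁ + qₖ₋₂ (with p₋₁=1, p₋₂=0, q₋₁=0, q₋₂=1):
  k=0: a=2, p=2, q=1
  k=1: a=1, p=3, q=1
  k=2: a=9, p=29, q=10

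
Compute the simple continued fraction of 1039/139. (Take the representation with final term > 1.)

1039 = 7*139 + 66
139 = 2*66 + 7
66 = 9*7 + 3
7 = 2*3 + 1
3 = 3*1 + 0  (stop)
So 1039/139 = [7; 2, 9, 2, 3].

[7; 2, 9, 2, 3]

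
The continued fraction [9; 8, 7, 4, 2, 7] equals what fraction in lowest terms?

35935/3939

Fold from the inside: start with 7/1.
  2 + 1/7 = 15/7
  4 + 7/15 = 67/15
  7 + 15/67 = 484/67
  8 + 67/484 = 3939/484
  9 + 484/3939 = 35935/3939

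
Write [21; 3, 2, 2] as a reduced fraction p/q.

362/17

Fold from the inside: start with 2/1.
  2 + 1/2 = 5/2
  3 + 2/5 = 17/5
  21 + 5/17 = 362/17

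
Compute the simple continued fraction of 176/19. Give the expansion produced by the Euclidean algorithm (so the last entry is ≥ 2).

[9; 3, 1, 4]

176 = 9·19 + 5
19 = 3·5 + 4
5 = 1·4 + 1
4 = 4·1 + 0  (stop)
So 176/19 = [9; 3, 1, 4].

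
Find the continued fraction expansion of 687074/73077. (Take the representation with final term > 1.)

687074 = 9×73077 + 29381
73077 = 2×29381 + 14315
29381 = 2×14315 + 751
14315 = 19×751 + 46
751 = 16×46 + 15
46 = 3×15 + 1
15 = 15×1 + 0  (stop)
So 687074/73077 = [9; 2, 2, 19, 16, 3, 15].

[9; 2, 2, 19, 16, 3, 15]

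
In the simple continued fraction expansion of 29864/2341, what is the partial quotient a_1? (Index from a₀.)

1

29864 = 12·2341 + 1772   →  a_0 = 12
2341 = 1·1772 + 569   →  a_1 = 1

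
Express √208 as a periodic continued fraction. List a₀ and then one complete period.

a₀ = ⌊√208⌋ = 14.
With m₀=0, d₀=1 and mₖ₊₁ = dₖaₖ − mₖ, dₖ₊₁ = (n − mₖ₊₁²)/dₖ, aₖ₊₁ = ⌊(a₀+mₖ₊₁)/dₖ₊₁⌋:
  k=1: m=14, d=12, a=2
  k=2: m=10, d=9, a=2
  k=3: m=8, d=16, a=1
  k=4: m=8, d=9, a=2
  k=5: m=10, d=12, a=2
  k=6: m=14, d=1, a=28
d=1 and a=2a₀=28 at k=6, so the next step gives (m, d) = (14, 12) again — its k=1 value — and the period has length 6.

[14; 2, 2, 1, 2, 2, 28]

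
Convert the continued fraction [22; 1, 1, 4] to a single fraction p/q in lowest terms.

Fold from the inside: start with 4/1.
  1 + 1/4 = 5/4
  1 + 4/5 = 9/5
  22 + 5/9 = 203/9

203/9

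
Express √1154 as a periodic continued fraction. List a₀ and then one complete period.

[33; 1, 32, 1, 66]

a₀ = ⌊√1154⌋ = 33.
With m₀=0, d₀=1 and mₖ₊₁ = dₖaₖ − mₖ, dₖ₊₁ = (n − mₖ₊₁²)/dₖ, aₖ₊₁ = ⌊(a₀+mₖ₊₁)/dₖ₊₁⌋:
  k=1: m=33, d=65, a=1
  k=2: m=32, d=2, a=32
  k=3: m=32, d=65, a=1
  k=4: m=33, d=1, a=66
d=1 and a=2a₀=66 at k=4, so the next step gives (m, d) = (33, 65) again — its k=1 value — and the period has length 4.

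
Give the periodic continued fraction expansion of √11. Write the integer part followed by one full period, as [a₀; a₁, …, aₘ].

[3; 3, 6]

a₀ = ⌊√11⌋ = 3.
With m₀=0, d₀=1 and mₖ₊₁ = dₖaₖ − mₖ, dₖ₊₁ = (n − mₖ₊₁²)/dₖ, aₖ₊₁ = ⌊(a₀+mₖ₊₁)/dₖ₊₁⌋:
  k=1: m=3, d=2, a=3
  k=2: m=3, d=1, a=6
d=1 and a=2a₀=6 at k=2, so the next step gives (m, d) = (3, 2) again — its k=1 value — and the period has length 2.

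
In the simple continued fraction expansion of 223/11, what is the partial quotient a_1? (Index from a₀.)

3

223 = 20·11 + 3   →  a_0 = 20
11 = 3·3 + 2   →  a_1 = 3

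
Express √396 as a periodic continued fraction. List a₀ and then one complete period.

a₀ = ⌊√396⌋ = 19.
With m₀=0, d₀=1 and mₖ₊₁ = dₖaₖ − mₖ, dₖ₊₁ = (n − mₖ₊₁²)/dₖ, aₖ₊₁ = ⌊(a₀+mₖ₊₁)/dₖ₊₁⌋:
  k=1: m=19, d=35, a=1
  k=2: m=16, d=4, a=8
  k=3: m=16, d=35, a=1
  k=4: m=19, d=1, a=38
d=1 and a=2a₀=38 at k=4, so the next step gives (m, d) = (19, 35) again — its k=1 value — and the period has length 4.

[19; 1, 8, 1, 38]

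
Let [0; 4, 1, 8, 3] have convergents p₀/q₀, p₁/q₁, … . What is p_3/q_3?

Using pₖ = aₖpₖ₋₁ + pₖ₋₂, qₖ = aₖqₖ₋₁ + qₖ₋₂ (with p₋₁=1, p₋₂=0, q₋₁=0, q₋₂=1):
  k=0: a=0, p=0, q=1
  k=1: a=4, p=1, q=4
  k=2: a=1, p=1, q=5
  k=3: a=8, p=9, q=44

9/44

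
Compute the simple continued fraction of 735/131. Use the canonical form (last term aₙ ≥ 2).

[5; 1, 1, 1, 1, 3, 7]

735 = 5×131 + 80
131 = 1×80 + 51
80 = 1×51 + 29
51 = 1×29 + 22
29 = 1×22 + 7
22 = 3×7 + 1
7 = 7×1 + 0  (stop)
So 735/131 = [5; 1, 1, 1, 1, 3, 7].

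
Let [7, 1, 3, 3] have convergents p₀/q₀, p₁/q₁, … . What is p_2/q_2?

31/4

Using pₖ = aₖpₖ₋₁ + pₖ₋₂, qₖ = aₖqₖ₋₁ + qₖ₋₂ (with p₋₁=1, p₋₂=0, q₋₁=0, q₋₂=1):
  k=0: a=7, p=7, q=1
  k=1: a=1, p=8, q=1
  k=2: a=3, p=31, q=4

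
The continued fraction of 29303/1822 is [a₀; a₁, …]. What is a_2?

29303 = 16·1822 + 151   →  a_0 = 16
1822 = 12·151 + 10   →  a_1 = 12
151 = 15·10 + 1   →  a_2 = 15

15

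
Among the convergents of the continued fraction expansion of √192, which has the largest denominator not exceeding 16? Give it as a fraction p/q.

97/7

√192 = [13; 1, 5, 1, 26, …] (period length 4).
Convergents:
  p_0/q_0 = 13/1
  p_1/q_1 = 14/1
  p_2/q_2 = 83/6
  p_3/q_3 = 97/7
  p_4/q_4 = 2605/188
q_3 = 7 ≤ 16 < 188 = q_4, so the answer is 97/7.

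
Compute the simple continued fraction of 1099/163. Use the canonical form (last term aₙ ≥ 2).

1099 = 6×163 + 121
163 = 1×121 + 42
121 = 2×42 + 37
42 = 1×37 + 5
37 = 7×5 + 2
5 = 2×2 + 1
2 = 2×1 + 0  (stop)
So 1099/163 = [6; 1, 2, 1, 7, 2, 2].

[6; 1, 2, 1, 7, 2, 2]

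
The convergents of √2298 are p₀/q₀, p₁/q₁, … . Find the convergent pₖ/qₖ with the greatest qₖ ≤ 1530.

72817/1519

√2298 = [47; 1, 14, 1, 94, …] (period length 4).
Convergents:
  p_0/q_0 = 47/1
  p_1/q_1 = 48/1
  p_2/q_2 = 719/15
  p_3/q_3 = 767/16
  p_4/q_4 = 72817/1519
  p_5/q_5 = 73584/1535
q_4 = 1519 ≤ 1530 < 1535 = q_5, so the answer is 72817/1519.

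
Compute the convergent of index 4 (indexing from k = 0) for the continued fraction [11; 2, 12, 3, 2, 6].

2055/179

Using pₖ = aₖpₖ₋₁ + pₖ₋₂, qₖ = aₖqₖ₋₁ + qₖ₋₂ (with p₋₁=1, p₋₂=0, q₋₁=0, q₋₂=1):
  k=0: a=11, p=11, q=1
  k=1: a=2, p=23, q=2
  k=2: a=12, p=287, q=25
  k=3: a=3, p=884, q=77
  k=4: a=2, p=2055, q=179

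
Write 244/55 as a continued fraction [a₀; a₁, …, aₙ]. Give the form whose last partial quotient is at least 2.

244 = 4*55 + 24
55 = 2*24 + 7
24 = 3*7 + 3
7 = 2*3 + 1
3 = 3*1 + 0  (stop)
So 244/55 = [4; 2, 3, 2, 3].

[4; 2, 3, 2, 3]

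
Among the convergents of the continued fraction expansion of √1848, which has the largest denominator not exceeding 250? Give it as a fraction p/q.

√1848 = [42; 1, 84, …] (period length 2).
Convergents:
  p_0/q_0 = 42/1
  p_1/q_1 = 43/1
  p_2/q_2 = 3654/85
  p_3/q_3 = 3697/86
  p_4/q_4 = 314202/7309
q_3 = 86 ≤ 250 < 7309 = q_4, so the answer is 3697/86.

3697/86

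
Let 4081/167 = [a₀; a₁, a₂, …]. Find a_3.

2

4081 = 24·167 + 73   →  a_0 = 24
167 = 2·73 + 21   →  a_1 = 2
73 = 3·21 + 10   →  a_2 = 3
21 = 2·10 + 1   →  a_3 = 2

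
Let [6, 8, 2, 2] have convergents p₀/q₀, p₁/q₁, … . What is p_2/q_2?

104/17

Using pₖ = aₖpₖ₋₁ + pₖ₋₂, qₖ = aₖqₖ₋₁ + qₖ₋₂ (with p₋₁=1, p₋₂=0, q₋₁=0, q₋₂=1):
  k=0: a=6, p=6, q=1
  k=1: a=8, p=49, q=8
  k=2: a=2, p=104, q=17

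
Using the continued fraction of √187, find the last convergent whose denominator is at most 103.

1135/83

√187 = [13; 1, 2, 13, 2, 1, 26, …] (period length 6).
Convergents:
  p_0/q_0 = 13/1
  p_1/q_1 = 14/1
  p_2/q_2 = 41/3
  p_3/q_3 = 547/40
  p_4/q_4 = 1135/83
  p_5/q_5 = 1682/123
q_4 = 83 ≤ 103 < 123 = q_5, so the answer is 1135/83.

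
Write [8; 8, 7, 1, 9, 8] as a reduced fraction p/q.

Using pₖ = aₖpₖ₋₁ + pₖ₋₂ and qₖ = aₖqₖ₋₁ + qₖ₋₂:
  k=0: a=8, p=8, q=1
  k=1: a=8, p=65, q=8
  k=2: a=7, p=463, q=57
  k=3: a=1, p=528, q=65
  k=4: a=9, p=5215, q=642
  k=5: a=8, p=42248, q=5201

42248/5201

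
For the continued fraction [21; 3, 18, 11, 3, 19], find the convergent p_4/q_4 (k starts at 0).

40074/1879

Using pₖ = aₖpₖ₋₁ + pₖ₋₂, qₖ = aₖqₖ₋₁ + qₖ₋₂ (with p₋₁=1, p₋₂=0, q₋₁=0, q₋₂=1):
  k=0: a=21, p=21, q=1
  k=1: a=3, p=64, q=3
  k=2: a=18, p=1173, q=55
  k=3: a=11, p=12967, q=608
  k=4: a=3, p=40074, q=1879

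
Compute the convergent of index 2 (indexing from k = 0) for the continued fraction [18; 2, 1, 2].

Using pₖ = aₖpₖ₋₁ + pₖ₋₂, qₖ = aₖqₖ₋₁ + qₖ₋₂ (with p₋₁=1, p₋₂=0, q₋₁=0, q₋₂=1):
  k=0: a=18, p=18, q=1
  k=1: a=2, p=37, q=2
  k=2: a=1, p=55, q=3

55/3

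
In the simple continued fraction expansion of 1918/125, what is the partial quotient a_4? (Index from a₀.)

1

1918 = 15·125 + 43   →  a_0 = 15
125 = 2·43 + 39   →  a_1 = 2
43 = 1·39 + 4   →  a_2 = 1
39 = 9·4 + 3   →  a_3 = 9
4 = 1·3 + 1   →  a_4 = 1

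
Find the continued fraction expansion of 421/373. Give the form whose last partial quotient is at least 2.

421 = 1*373 + 48
373 = 7*48 + 37
48 = 1*37 + 11
37 = 3*11 + 4
11 = 2*4 + 3
4 = 1*3 + 1
3 = 3*1 + 0  (stop)
So 421/373 = [1; 7, 1, 3, 2, 1, 3].

[1; 7, 1, 3, 2, 1, 3]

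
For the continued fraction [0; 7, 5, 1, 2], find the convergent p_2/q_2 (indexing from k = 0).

5/36

Using pₖ = aₖpₖ₋₁ + pₖ₋₂, qₖ = aₖqₖ₋₁ + qₖ₋₂ (with p₋₁=1, p₋₂=0, q₋₁=0, q₋₂=1):
  k=0: a=0, p=0, q=1
  k=1: a=7, p=1, q=7
  k=2: a=5, p=5, q=36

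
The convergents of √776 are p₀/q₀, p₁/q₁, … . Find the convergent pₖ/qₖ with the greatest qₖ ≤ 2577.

65157/2339

√776 = [27; 1, 5, 1, 54, …] (period length 4).
Convergents:
  p_0/q_0 = 27/1
  p_1/q_1 = 28/1
  p_2/q_2 = 167/6
  p_3/q_3 = 195/7
  p_4/q_4 = 10697/384
  p_5/q_5 = 10892/391
  p_6/q_6 = 65157/2339
  p_7/q_7 = 76049/2730
q_6 = 2339 ≤ 2577 < 2730 = q_7, so the answer is 65157/2339.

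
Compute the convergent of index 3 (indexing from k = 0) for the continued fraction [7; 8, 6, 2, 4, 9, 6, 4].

Using pₖ = aₖpₖ₋₁ + pₖ₋₂, qₖ = aₖqₖ₋₁ + qₖ₋₂ (with p₋₁=1, p₋₂=0, q₋₁=0, q₋₂=1):
  k=0: a=7, p=7, q=1
  k=1: a=8, p=57, q=8
  k=2: a=6, p=349, q=49
  k=3: a=2, p=755, q=106

755/106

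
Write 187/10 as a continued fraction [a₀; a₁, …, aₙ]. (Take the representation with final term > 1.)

187 = 18×10 + 7
10 = 1×7 + 3
7 = 2×3 + 1
3 = 3×1 + 0  (stop)
So 187/10 = [18; 1, 2, 3].

[18; 1, 2, 3]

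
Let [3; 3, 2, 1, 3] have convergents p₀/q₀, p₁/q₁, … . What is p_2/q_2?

Using pₖ = aₖpₖ₋₁ + pₖ₋₂, qₖ = aₖqₖ₋₁ + qₖ₋₂ (with p₋₁=1, p₋₂=0, q₋₁=0, q₋₂=1):
  k=0: a=3, p=3, q=1
  k=1: a=3, p=10, q=3
  k=2: a=2, p=23, q=7

23/7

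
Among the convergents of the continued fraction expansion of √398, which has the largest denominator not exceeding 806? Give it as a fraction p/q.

√398 = [19; 1, 18, 1, 38, …] (period length 4).
Convergents:
  p_0/q_0 = 19/1
  p_1/q_1 = 20/1
  p_2/q_2 = 379/19
  p_3/q_3 = 399/20
  p_4/q_4 = 15541/779
  p_5/q_5 = 15940/799
  p_6/q_6 = 302461/15161
q_5 = 799 ≤ 806 < 15161 = q_6, so the answer is 15940/799.

15940/799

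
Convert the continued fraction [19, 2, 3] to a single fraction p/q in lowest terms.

136/7

Using pₖ = aₖpₖ₋₁ + pₖ₋₂ and qₖ = aₖqₖ₋₁ + qₖ₋₂:
  k=0: a=19, p=19, q=1
  k=1: a=2, p=39, q=2
  k=2: a=3, p=136, q=7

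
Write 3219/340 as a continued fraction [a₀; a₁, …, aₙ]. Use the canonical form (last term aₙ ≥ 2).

[9; 2, 7, 4, 2, 2]

3219 = 9×340 + 159
340 = 2×159 + 22
159 = 7×22 + 5
22 = 4×5 + 2
5 = 2×2 + 1
2 = 2×1 + 0  (stop)
So 3219/340 = [9; 2, 7, 4, 2, 2].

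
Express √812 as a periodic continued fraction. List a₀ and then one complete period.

[28; 2, 56]

a₀ = ⌊√812⌋ = 28.
With m₀=0, d₀=1 and mₖ₊₁ = dₖaₖ − mₖ, dₖ₊₁ = (n − mₖ₊₁²)/dₖ, aₖ₊₁ = ⌊(a₀+mₖ₊₁)/dₖ₊₁⌋:
  k=1: m=28, d=28, a=2
  k=2: m=28, d=1, a=56
d=1 and a=2a₀=56 at k=2, so the next step gives (m, d) = (28, 28) again — its k=1 value — and the period has length 2.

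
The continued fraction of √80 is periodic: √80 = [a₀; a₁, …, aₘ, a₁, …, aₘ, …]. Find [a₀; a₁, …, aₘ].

a₀ = ⌊√80⌋ = 8.

[8; 1, 16]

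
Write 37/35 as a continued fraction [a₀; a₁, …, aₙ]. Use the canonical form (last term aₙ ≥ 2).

[1; 17, 2]

37 = 1*35 + 2
35 = 17*2 + 1
2 = 2*1 + 0  (stop)
So 37/35 = [1; 17, 2].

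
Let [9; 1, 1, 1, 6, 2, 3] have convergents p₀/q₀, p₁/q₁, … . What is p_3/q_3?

Using pₖ = aₖpₖ₋₁ + pₖ₋₂, qₖ = aₖqₖ₋₁ + qₖ₋₂ (with p₋₁=1, p₋₂=0, q₋₁=0, q₋₂=1):
  k=0: a=9, p=9, q=1
  k=1: a=1, p=10, q=1
  k=2: a=1, p=19, q=2
  k=3: a=1, p=29, q=3

29/3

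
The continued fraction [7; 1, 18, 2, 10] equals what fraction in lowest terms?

3251/409

Using pₖ = aₖpₖ₋₁ + pₖ₋₂ and qₖ = aₖqₖ₋₁ + qₖ₋₂:
  k=0: a=7, p=7, q=1
  k=1: a=1, p=8, q=1
  k=2: a=18, p=151, q=19
  k=3: a=2, p=310, q=39
  k=4: a=10, p=3251, q=409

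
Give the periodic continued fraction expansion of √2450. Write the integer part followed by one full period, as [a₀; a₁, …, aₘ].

[49; 2, 98]

a₀ = ⌊√2450⌋ = 49.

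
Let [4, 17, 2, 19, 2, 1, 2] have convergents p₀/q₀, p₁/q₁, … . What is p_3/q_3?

2767/682

Using pₖ = aₖpₖ₋₁ + pₖ₋₂, qₖ = aₖqₖ₋₁ + qₖ₋₂ (with p₋₁=1, p₋₂=0, q₋₁=0, q₋₂=1):
  k=0: a=4, p=4, q=1
  k=1: a=17, p=69, q=17
  k=2: a=2, p=142, q=35
  k=3: a=19, p=2767, q=682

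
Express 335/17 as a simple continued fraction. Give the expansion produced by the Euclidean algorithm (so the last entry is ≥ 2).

335 = 19×17 + 12
17 = 1×12 + 5
12 = 2×5 + 2
5 = 2×2 + 1
2 = 2×1 + 0  (stop)
So 335/17 = [19; 1, 2, 2, 2].

[19; 1, 2, 2, 2]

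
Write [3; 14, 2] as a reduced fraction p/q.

Using pₖ = aₖpₖ₋₁ + pₖ₋₂ and qₖ = aₖqₖ₋₁ + qₖ₋₂:
  k=0: a=3, p=3, q=1
  k=1: a=14, p=43, q=14
  k=2: a=2, p=89, q=29

89/29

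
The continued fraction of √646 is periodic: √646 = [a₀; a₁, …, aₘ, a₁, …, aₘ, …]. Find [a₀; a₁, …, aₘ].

[25; 2, 2, 2, 50]

a₀ = ⌊√646⌋ = 25.
With m₀=0, d₀=1 and mₖ₊₁ = dₖaₖ − mₖ, dₖ₊₁ = (n − mₖ₊₁²)/dₖ, aₖ₊₁ = ⌊(a₀+mₖ₊₁)/dₖ₊₁⌋:
  k=1: m=25, d=21, a=2
  k=2: m=17, d=17, a=2
  k=3: m=17, d=21, a=2
  k=4: m=25, d=1, a=50
d=1 and a=2a₀=50 at k=4, so the next step gives (m, d) = (25, 21) again — its k=1 value — and the period has length 4.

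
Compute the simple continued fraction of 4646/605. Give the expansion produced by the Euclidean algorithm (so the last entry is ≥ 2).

4646 = 7·605 + 411
605 = 1·411 + 194
411 = 2·194 + 23
194 = 8·23 + 10
23 = 2·10 + 3
10 = 3·3 + 1
3 = 3·1 + 0  (stop)
So 4646/605 = [7; 1, 2, 8, 2, 3, 3].

[7; 1, 2, 8, 2, 3, 3]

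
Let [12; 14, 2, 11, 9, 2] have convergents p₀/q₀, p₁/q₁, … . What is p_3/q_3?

Using pₖ = aₖpₖ₋₁ + pₖ₋₂, qₖ = aₖqₖ₋₁ + qₖ₋₂ (with p₋₁=1, p₋₂=0, q₋₁=0, q₋₂=1):
  k=0: a=12, p=12, q=1
  k=1: a=14, p=169, q=14
  k=2: a=2, p=350, q=29
  k=3: a=11, p=4019, q=333

4019/333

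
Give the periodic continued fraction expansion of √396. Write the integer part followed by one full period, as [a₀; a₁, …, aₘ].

[19; 1, 8, 1, 38]

a₀ = ⌊√396⌋ = 19.
With m₀=0, d₀=1 and mₖ₊₁ = dₖaₖ − mₖ, dₖ₊₁ = (n − mₖ₊₁²)/dₖ, aₖ₊₁ = ⌊(a₀+mₖ₊₁)/dₖ₊₁⌋:
  k=1: m=19, d=35, a=1
  k=2: m=16, d=4, a=8
  k=3: m=16, d=35, a=1
  k=4: m=19, d=1, a=38
d=1 and a=2a₀=38 at k=4, so the next step gives (m, d) = (19, 35) again — its k=1 value — and the period has length 4.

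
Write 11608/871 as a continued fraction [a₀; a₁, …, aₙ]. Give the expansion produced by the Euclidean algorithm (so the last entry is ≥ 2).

11608 = 13·871 + 285
871 = 3·285 + 16
285 = 17·16 + 13
16 = 1·13 + 3
13 = 4·3 + 1
3 = 3·1 + 0  (stop)
So 11608/871 = [13; 3, 17, 1, 4, 3].

[13; 3, 17, 1, 4, 3]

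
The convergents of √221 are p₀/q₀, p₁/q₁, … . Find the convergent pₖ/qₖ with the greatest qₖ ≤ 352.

1665/112

√221 = [14; 1, 6, 2, 6, 1, 28, …] (period length 6).
Convergents:
  p_0/q_0 = 14/1
  p_1/q_1 = 15/1
  p_2/q_2 = 104/7
  p_3/q_3 = 223/15
  p_4/q_4 = 1442/97
  p_5/q_5 = 1665/112
  p_6/q_6 = 48062/3233
q_5 = 112 ≤ 352 < 3233 = q_6, so the answer is 1665/112.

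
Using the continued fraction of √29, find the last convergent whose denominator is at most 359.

1524/283

√29 = [5; 2, 1, 1, 2, 10, …] (period length 5).
Convergents:
  p_0/q_0 = 5/1
  p_1/q_1 = 11/2
  p_2/q_2 = 16/3
  p_3/q_3 = 27/5
  p_4/q_4 = 70/13
  p_5/q_5 = 727/135
  p_6/q_6 = 1524/283
  p_7/q_7 = 2251/418
q_6 = 283 ≤ 359 < 418 = q_7, so the answer is 1524/283.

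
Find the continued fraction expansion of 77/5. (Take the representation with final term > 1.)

[15; 2, 2]

77 = 15·5 + 2
5 = 2·2 + 1
2 = 2·1 + 0  (stop)
So 77/5 = [15; 2, 2].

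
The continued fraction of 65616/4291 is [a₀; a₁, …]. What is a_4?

13

65616 = 15·4291 + 1251   →  a_0 = 15
4291 = 3·1251 + 538   →  a_1 = 3
1251 = 2·538 + 175   →  a_2 = 2
538 = 3·175 + 13   →  a_3 = 3
175 = 13·13 + 6   →  a_4 = 13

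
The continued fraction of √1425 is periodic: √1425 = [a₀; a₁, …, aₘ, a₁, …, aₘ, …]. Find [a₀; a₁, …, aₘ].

a₀ = ⌊√1425⌋ = 37.
With m₀=0, d₀=1 and mₖ₊₁ = dₖaₖ − mₖ, dₖ₊₁ = (n − mₖ₊₁²)/dₖ, aₖ₊₁ = ⌊(a₀+mₖ₊₁)/dₖ₊₁⌋:
  k=1: m=37, d=56, a=1
  k=2: m=19, d=19, a=2
  k=3: m=19, d=56, a=1
  k=4: m=37, d=1, a=74
d=1 and a=2a₀=74 at k=4, so the next step gives (m, d) = (37, 56) again — its k=1 value — and the period has length 4.

[37; 1, 2, 1, 74]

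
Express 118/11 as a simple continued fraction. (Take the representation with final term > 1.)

[10; 1, 2, 1, 2]

118 = 10×11 + 8
11 = 1×8 + 3
8 = 2×3 + 2
3 = 1×2 + 1
2 = 2×1 + 0  (stop)
So 118/11 = [10; 1, 2, 1, 2].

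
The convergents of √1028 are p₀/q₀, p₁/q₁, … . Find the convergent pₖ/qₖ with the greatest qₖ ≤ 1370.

√1028 = [32; 16, 64, …] (period length 2).
Convergents:
  p_0/q_0 = 32/1
  p_1/q_1 = 513/16
  p_2/q_2 = 32864/1025
  p_3/q_3 = 526337/16416
q_2 = 1025 ≤ 1370 < 16416 = q_3, so the answer is 32864/1025.

32864/1025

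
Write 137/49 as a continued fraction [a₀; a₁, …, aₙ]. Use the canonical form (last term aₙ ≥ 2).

[2; 1, 3, 1, 9]

137 = 2×49 + 39
49 = 1×39 + 10
39 = 3×10 + 9
10 = 1×9 + 1
9 = 9×1 + 0  (stop)
So 137/49 = [2; 1, 3, 1, 9].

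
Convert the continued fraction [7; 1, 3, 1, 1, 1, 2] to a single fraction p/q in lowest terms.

Using pₖ = aₖpₖ₋₁ + pₖ₋₂ and qₖ = aₖqₖ₋₁ + qₖ₋₂:
  k=0: a=7, p=7, q=1
  k=1: a=1, p=8, q=1
  k=2: a=3, p=31, q=4
  k=3: a=1, p=39, q=5
  k=4: a=1, p=70, q=9
  k=5: a=1, p=109, q=14
  k=6: a=2, p=288, q=37

288/37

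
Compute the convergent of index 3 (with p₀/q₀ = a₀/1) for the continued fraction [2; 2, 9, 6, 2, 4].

287/116

Using pₖ = aₖpₖ₋₁ + pₖ₋₂, qₖ = aₖqₖ₋₁ + qₖ₋₂ (with p₋₁=1, p₋₂=0, q₋₁=0, q₋₂=1):
  k=0: a=2, p=2, q=1
  k=1: a=2, p=5, q=2
  k=2: a=9, p=47, q=19
  k=3: a=6, p=287, q=116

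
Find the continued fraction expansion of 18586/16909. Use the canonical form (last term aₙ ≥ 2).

18586 = 1×16909 + 1677
16909 = 10×1677 + 139
1677 = 12×139 + 9
139 = 15×9 + 4
9 = 2×4 + 1
4 = 4×1 + 0  (stop)
So 18586/16909 = [1; 10, 12, 15, 2, 4].

[1; 10, 12, 15, 2, 4]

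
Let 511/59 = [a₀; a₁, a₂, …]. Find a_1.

1

511 = 8·59 + 39   →  a_0 = 8
59 = 1·39 + 20   →  a_1 = 1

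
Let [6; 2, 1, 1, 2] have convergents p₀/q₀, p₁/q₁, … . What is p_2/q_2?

19/3

Using pₖ = aₖpₖ₋₁ + pₖ₋₂, qₖ = aₖqₖ₋₁ + qₖ₋₂ (with p₋₁=1, p₋₂=0, q₋₁=0, q₋₂=1):
  k=0: a=6, p=6, q=1
  k=1: a=2, p=13, q=2
  k=2: a=1, p=19, q=3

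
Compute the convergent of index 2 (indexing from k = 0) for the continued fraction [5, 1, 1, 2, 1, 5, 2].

11/2

Using pₖ = aₖpₖ₋₁ + pₖ₋₂, qₖ = aₖqₖ₋₁ + qₖ₋₂ (with p₋₁=1, p₋₂=0, q₋₁=0, q₋₂=1):
  k=0: a=5, p=5, q=1
  k=1: a=1, p=6, q=1
  k=2: a=1, p=11, q=2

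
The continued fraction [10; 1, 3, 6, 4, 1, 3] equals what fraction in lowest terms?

Using pₖ = aₖpₖ₋₁ + pₖ₋₂ and qₖ = aₖqₖ₋₁ + qₖ₋₂:
  k=0: a=10, p=10, q=1
  k=1: a=1, p=11, q=1
  k=2: a=3, p=43, q=4
  k=3: a=6, p=269, q=25
  k=4: a=4, p=1119, q=104
  k=5: a=1, p=1388, q=129
  k=6: a=3, p=5283, q=491

5283/491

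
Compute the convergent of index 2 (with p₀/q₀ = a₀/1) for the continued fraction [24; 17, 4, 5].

Using pₖ = aₖpₖ₋₁ + pₖ₋₂, qₖ = aₖqₖ₋₁ + qₖ₋₂ (with p₋₁=1, p₋₂=0, q₋₁=0, q₋₂=1):
  k=0: a=24, p=24, q=1
  k=1: a=17, p=409, q=17
  k=2: a=4, p=1660, q=69

1660/69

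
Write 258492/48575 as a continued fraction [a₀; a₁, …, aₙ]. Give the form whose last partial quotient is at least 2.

258492 = 5·48575 + 15617
48575 = 3·15617 + 1724
15617 = 9·1724 + 101
1724 = 17·101 + 7
101 = 14·7 + 3
7 = 2·3 + 1
3 = 3·1 + 0  (stop)
So 258492/48575 = [5; 3, 9, 17, 14, 2, 3].

[5; 3, 9, 17, 14, 2, 3]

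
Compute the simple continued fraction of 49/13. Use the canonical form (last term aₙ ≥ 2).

[3; 1, 3, 3]

49 = 3·13 + 10
13 = 1·10 + 3
10 = 3·3 + 1
3 = 3·1 + 0  (stop)
So 49/13 = [3; 1, 3, 3].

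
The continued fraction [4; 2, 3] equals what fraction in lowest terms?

31/7

Fold from the inside: start with 3/1.
  2 + 1/3 = 7/3
  4 + 3/7 = 31/7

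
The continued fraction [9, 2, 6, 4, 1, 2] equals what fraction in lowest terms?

Using pₖ = aₖpₖ₋₁ + pₖ₋₂ and qₖ = aₖqₖ₋₁ + qₖ₋₂:
  k=0: a=9, p=9, q=1
  k=1: a=2, p=19, q=2
  k=2: a=6, p=123, q=13
  k=3: a=4, p=511, q=54
  k=4: a=1, p=634, q=67
  k=5: a=2, p=1779, q=188

1779/188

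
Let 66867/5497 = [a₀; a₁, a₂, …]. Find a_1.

6

66867 = 12·5497 + 903   →  a_0 = 12
5497 = 6·903 + 79   →  a_1 = 6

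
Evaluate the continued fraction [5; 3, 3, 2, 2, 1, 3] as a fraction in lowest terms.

1554/293

Using pₖ = aₖpₖ₋₁ + pₖ₋₂ and qₖ = aₖqₖ₋₁ + qₖ₋₂:
  k=0: a=5, p=5, q=1
  k=1: a=3, p=16, q=3
  k=2: a=3, p=53, q=10
  k=3: a=2, p=122, q=23
  k=4: a=2, p=297, q=56
  k=5: a=1, p=419, q=79
  k=6: a=3, p=1554, q=293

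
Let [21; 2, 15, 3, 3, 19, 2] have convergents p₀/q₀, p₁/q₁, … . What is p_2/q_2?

Using pₖ = aₖpₖ₋₁ + pₖ₋₂, qₖ = aₖqₖ₋₁ + qₖ₋₂ (with p₋₁=1, p₋₂=0, q₋₁=0, q₋₂=1):
  k=0: a=21, p=21, q=1
  k=1: a=2, p=43, q=2
  k=2: a=15, p=666, q=31

666/31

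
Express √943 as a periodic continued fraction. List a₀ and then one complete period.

[30; 1, 2, 2, 2, 1, 60]

a₀ = ⌊√943⌋ = 30.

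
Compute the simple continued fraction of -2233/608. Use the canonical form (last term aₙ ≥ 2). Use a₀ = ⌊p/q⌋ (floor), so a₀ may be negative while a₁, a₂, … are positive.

-2233 = -4×608 + 199
608 = 3×199 + 11
199 = 18×11 + 1
11 = 11×1 + 0  (stop)
So -2233/608 = [-4; 3, 18, 11].

[-4; 3, 18, 11]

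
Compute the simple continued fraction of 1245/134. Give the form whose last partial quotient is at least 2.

1245 = 9*134 + 39
134 = 3*39 + 17
39 = 2*17 + 5
17 = 3*5 + 2
5 = 2*2 + 1
2 = 2*1 + 0  (stop)
So 1245/134 = [9; 3, 2, 3, 2, 2].

[9; 3, 2, 3, 2, 2]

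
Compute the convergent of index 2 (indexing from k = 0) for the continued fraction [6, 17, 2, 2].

212/35

Using pₖ = aₖpₖ₋₁ + pₖ₋₂, qₖ = aₖqₖ₋₁ + qₖ₋₂ (with p₋₁=1, p₋₂=0, q₋₁=0, q₋₂=1):
  k=0: a=6, p=6, q=1
  k=1: a=17, p=103, q=17
  k=2: a=2, p=212, q=35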